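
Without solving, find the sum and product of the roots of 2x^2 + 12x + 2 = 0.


By Vieta's formulas for ax^2 + bx + c = 0:
  Sum of roots = -b/a
  Product of roots = c/a

Here a = 2, b = 12, c = 2
Sum = -(12)/2 = -6
Product = 2/2 = 1

Sum = -6, Product = 1


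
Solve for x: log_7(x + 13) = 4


Convert to exponential form: x + 13 = 7^4 = 2401
x = 2401 - 13 = 2388
Check: log_7(2388 + 13) = log_7(2401) = log_7(2401) = 4 ✓

x = 2388


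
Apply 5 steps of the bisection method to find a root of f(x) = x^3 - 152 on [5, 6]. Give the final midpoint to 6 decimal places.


f(x) = x^3 - 152
f(5) = -27 < 0
f(6) = 64 > 0

Step 1: midpoint = (5.000000 + 6.000000)/2 = 5.500000
  f(5.500000) = 14.375000
  f(mid) > 0, so root is in [5.000000, 5.500000]

Step 2: midpoint = (5.000000 + 5.500000)/2 = 5.250000
  f(5.250000) = -7.296875
  f(mid) < 0, so root is in [5.250000, 5.500000]

Step 3: midpoint = (5.250000 + 5.500000)/2 = 5.375000
  f(5.375000) = 3.287109
  f(mid) > 0, so root is in [5.250000, 5.375000]

Step 4: midpoint = (5.250000 + 5.375000)/2 = 5.312500
  f(5.312500) = -2.067139
  f(mid) < 0, so root is in [5.312500, 5.375000]

Step 5: midpoint = (5.312500 + 5.375000)/2 = 5.343750
  f(5.343750) = 0.594330
  f(mid) > 0, so root is in [5.312500, 5.343750]

midpoint = 5.343750


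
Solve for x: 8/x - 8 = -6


Subtract -8 from both sides: 8/x = 2
Multiply both sides by x: 8 = 2 * x
Divide by 2: x = 4

x = 4


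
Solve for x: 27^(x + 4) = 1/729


Express both sides with the same base.
1/729 = 27^(-2)
Since the bases match, equate exponents: x + 4 = -2
So x = -2 - (4) = -6

x = -6


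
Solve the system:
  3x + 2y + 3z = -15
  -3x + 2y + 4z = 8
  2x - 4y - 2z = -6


Using Cramer's rule. Expand each determinant along the first row.
D  = 3*[2*(-2) - 4*(-4)] - 2*[(-3)*(-2) - 4*2] + 3*[(-3)*(-4) - 2*2]
  = 3*(12) - 2*(-2) + 3*(8) = 64
Dx = (-15)*[2*(-2) - 4*(-4)] - 2*[8*(-2) - 4*(-6)] + 3*[8*(-4) - 2*(-6)]
  = (-15)*(12) - 2*(8) + 3*(-20) = -256
Dy = 3*[8*(-2) - 4*(-6)] - (-15)*[(-3)*(-2) - 4*2] + 3*[(-3)*(-6) - 8*2]
  = 3*(8) - (-15)*(-2) + 3*(2) = 0
Dz = 3*[2*(-6) - 8*(-4)] - 2*[(-3)*(-6) - 8*2] + (-15)*[(-3)*(-4) - 2*2]
  = 3*(20) - 2*(2) + (-15)*(8) = -64
x = Dx/D = -256/64 = -4, y = Dy/D = 0/64 = 0, z = Dz/D = -64/64 = -1
Check eq1: (3)(-4) + (2)(0) + (3)(-1) = -15 = -15 ✓
Check eq2: (-3)(-4) + (2)(0) + (4)(-1) = 8 = 8 ✓
Check eq3: (2)(-4) + (-4)(0) + (-2)(-1) = -6 = -6 ✓

x = -4, y = 0, z = -1


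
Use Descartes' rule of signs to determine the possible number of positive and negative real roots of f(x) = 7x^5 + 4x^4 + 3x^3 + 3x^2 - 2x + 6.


Descartes' rule of signs:

For positive roots, count sign changes in f(x) = 7x^5 + 4x^4 + 3x^3 + 3x^2 - 2x + 6:
Signs of coefficients: +, +, +, +, -, +
Number of sign changes: 2
Possible positive real roots: 2, 0

For negative roots, examine f(-x) = -7x^5 + 4x^4 - 3x^3 + 3x^2 + 2x + 6:
Signs of coefficients: -, +, -, +, +, +
Number of sign changes: 3
Possible negative real roots: 3, 1

Positive roots: 2 or 0; Negative roots: 3 or 1


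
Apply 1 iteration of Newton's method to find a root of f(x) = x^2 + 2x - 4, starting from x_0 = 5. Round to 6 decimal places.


Newton's method: x_(n+1) = x_n - f(x_n)/f'(x_n)
f(x) = x^2 + 2x - 4
f'(x) = 2x + 2

Iteration 1:
  f(5.000000) = 31.000000
  f'(5.000000) = 12.000000
  x_1 = 5.000000 - (31.000000)/(12.000000) = 2.416667

x_1 = 2.416667


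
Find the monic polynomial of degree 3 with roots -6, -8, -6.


A monic polynomial with roots -6, -8, -6 is:
p(x) = (x + 6)(x + 8)(x + 6)
After multiplying by (x + 6): x + 6
After multiplying by (x + 8): x^2 + 14x + 48
After multiplying by (x + 6): x^3 + 20x^2 + 132x + 288

x^3 + 20x^2 + 132x + 288


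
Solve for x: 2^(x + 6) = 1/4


Express both sides with the same base.
1/4 = 2^(-2)
Since the bases match, equate exponents: x + 6 = -2
So x = -2 - (6) = -8

x = -8


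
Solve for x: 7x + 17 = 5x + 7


Starting with: 7x + 17 = 5x + 7
Move all x terms to left: (7 - 5)x = 7 - 17
Simplify: 2x = -10
Divide both sides by 2: x = -5

x = -5


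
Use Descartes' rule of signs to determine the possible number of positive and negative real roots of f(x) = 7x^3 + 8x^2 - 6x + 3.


Descartes' rule of signs:

For positive roots, count sign changes in f(x) = 7x^3 + 8x^2 - 6x + 3:
Signs of coefficients: +, +, -, +
Number of sign changes: 2
Possible positive real roots: 2, 0

For negative roots, examine f(-x) = -7x^3 + 8x^2 + 6x + 3:
Signs of coefficients: -, +, +, +
Number of sign changes: 1
Possible negative real roots: 1

Positive roots: 2 or 0; Negative roots: 1


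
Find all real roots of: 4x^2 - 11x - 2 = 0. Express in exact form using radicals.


Using the quadratic formula: x = (-b ± sqrt(b^2 - 4ac)) / (2a)
Here a = 4, b = -11, c = -2
Discriminant = b^2 - 4ac = (-11)^2 - 4(4)(-2) = 121 + 32 = 153
Since discriminant = 153 > 0, there are two real roots.
x = (11 ± 3*sqrt(17)) / 8
Numerically: x ≈ 2.9212 or x ≈ -0.1712

x = (11 + 3*sqrt(17)) / 8 or x = (11 - 3*sqrt(17)) / 8


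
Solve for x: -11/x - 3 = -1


Subtract -3 from both sides: -11/x = 2
Multiply both sides by x: -11 = 2 * x
Divide by 2: x = -11/2

x = -11/2


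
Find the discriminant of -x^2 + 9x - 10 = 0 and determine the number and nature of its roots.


For ax^2 + bx + c = 0, discriminant D = b^2 - 4ac
Here a = -1, b = 9, c = -10
D = (9)^2 - 4(-1)(-10) = 81 - 40 = 41

D = 41 > 0 but not a perfect square
The equation has 2 distinct real irrational roots.

Discriminant = 41, 2 distinct real irrational roots


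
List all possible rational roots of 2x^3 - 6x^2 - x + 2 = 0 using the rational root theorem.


Rational root theorem: possible roots are ±p/q where:
  p divides the constant term (2): p ∈ {1, 2}
  q divides the leading coefficient (2): q ∈ {1, 2}

All possible rational roots: -2, -1, -1/2, 1/2, 1, 2

-2, -1, -1/2, 1/2, 1, 2


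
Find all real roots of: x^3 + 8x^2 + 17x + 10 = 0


Let p(x) = x^3 + 8x^2 + 17x + 10. By the rational root theorem (leading coefficient 1), any rational root is an integer divisor of 10: try ±1, ±2, ... in turn.
Test x = 1: value = 36 ≠ 0.
Test x = -1: value = 0 ✓, so (x + 1) is a factor.
Synthetic division by (x + 1): bring down 1; 1(-1) + 8 = 7; 7(-1) + 17 = 10; 10(-1) + 10 = 0 → quotient x^2 + 7x + 10, remainder 0.
Solve the quadratic x^2 + 7x + 10 = 0: discriminant = 7^2 - 4(1)(10) = 49 - 40 = 9.
sqrt(9) = 3, so x = (-7 ± 3)/2: x = -2 or x = -5.

x = -5, x = -2, x = -1


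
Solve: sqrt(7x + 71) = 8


Square both sides: 7x + 71 = 8^2 = 64
7x = 64 - 71 = -7
x = -1
Check: sqrt(7*(-1) + 71) = sqrt(64) = 8 ✓

x = -1


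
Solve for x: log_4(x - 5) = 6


Convert to exponential form: x - 5 = 4^6 = 4096
x = 4096 + 5 = 4101
Check: log_4(4101 - 5) = log_4(4096) = log_4(4096) = 6 ✓

x = 4101


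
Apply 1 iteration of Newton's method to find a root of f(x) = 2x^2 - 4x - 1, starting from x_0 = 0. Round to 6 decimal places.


Newton's method: x_(n+1) = x_n - f(x_n)/f'(x_n)
f(x) = 2x^2 - 4x - 1
f'(x) = 4x - 4

Iteration 1:
  f(0.000000) = -1.000000
  f'(0.000000) = -4.000000
  x_1 = 0.000000 - (-1.000000)/(-4.000000) = -0.250000

x_1 = -0.250000


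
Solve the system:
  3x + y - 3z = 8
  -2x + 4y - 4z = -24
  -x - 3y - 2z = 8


Using Cramer's rule. Expand each determinant along the first row.
D  = 3*[4*(-2) - (-4)*(-3)] - 1*[(-2)*(-2) - (-4)*(-1)] + (-3)*[(-2)*(-3) - 4*(-1)]
  = 3*(-20) - 1*(0) + (-3)*(10) = -90
Dx = 8*[4*(-2) - (-4)*(-3)] - 1*[(-24)*(-2) - (-4)*8] + (-3)*[(-24)*(-3) - 4*8]
  = 8*(-20) - 1*(80) + (-3)*(40) = -360
Dy = 3*[(-24)*(-2) - (-4)*8] - 8*[(-2)*(-2) - (-4)*(-1)] + (-3)*[(-2)*8 - (-24)*(-1)]
  = 3*(80) - 8*(0) + (-3)*(-40) = 360
Dz = 3*[4*8 - (-24)*(-3)] - 1*[(-2)*8 - (-24)*(-1)] + 8*[(-2)*(-3) - 4*(-1)]
  = 3*(-40) - 1*(-40) + 8*(10) = 0
x = Dx/D = -360/-90 = 4, y = Dy/D = 360/-90 = -4, z = Dz/D = 0/-90 = 0
Check eq1: (3)(4) + (1)(-4) + (-3)(0) = 8 = 8 ✓
Check eq2: (-2)(4) + (4)(-4) + (-4)(0) = -24 = -24 ✓
Check eq3: (-1)(4) + (-3)(-4) + (-2)(0) = 8 = 8 ✓

x = 4, y = -4, z = 0


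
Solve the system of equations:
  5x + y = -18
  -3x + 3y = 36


Using Cramer's rule:
Determinant D = (5)(3) - (-3)(1) = 15 + 3 = 18
Dx = (-18)(3) - (36)(1) = -54 - 36 = -90
Dy = (5)(36) - (-3)(-18) = 180 - 54 = 126
x = Dx/D = -90/18 = -5
y = Dy/D = 126/18 = 7

x = -5, y = 7


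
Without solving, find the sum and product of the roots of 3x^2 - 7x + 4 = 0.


By Vieta's formulas for ax^2 + bx + c = 0:
  Sum of roots = -b/a
  Product of roots = c/a

Here a = 3, b = -7, c = 4
Sum = -(-7)/3 = 7/3
Product = 4/3 = 4/3

Sum = 7/3, Product = 4/3


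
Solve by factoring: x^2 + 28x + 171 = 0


We need two numbers that multiply to 171 and add to 28.
Those numbers are 9 and 19 (since 9 * 19 = 171 and 9 + 19 = 28).
So x^2 + 28x + 171 = (x + 9)(x + 19) = 0
Setting each factor to zero: x = -9 or x = -19

x = -19, x = -9


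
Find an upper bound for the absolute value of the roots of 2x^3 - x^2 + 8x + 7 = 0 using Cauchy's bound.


Cauchy's bound: all roots r satisfy |r| <= 1 + max(|a_i/a_n|) for i = 0,...,n-1
where a_n is the leading coefficient.

Coefficients: [2, -1, 8, 7]
Leading coefficient a_n = 2
Ratios |a_i/a_n|: 1/2, 4, 7/2
Maximum ratio: 4
Cauchy's bound: |r| <= 1 + 4 = 5

Upper bound = 5


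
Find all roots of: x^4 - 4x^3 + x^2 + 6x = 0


The constant term is 0, so x = 0 is a root. Factor out x:
  x^3 - 4x^2 + x + 6 = 0
Let p(x) = x^3 - 4x^2 + x + 6. By the rational root theorem (leading coefficient 1), any rational root is an integer divisor of 6: try ±1, ±2, ... in turn.
Test x = 1: value = 4 ≠ 0.
Test x = -1: value = 0 ✓, so (x + 1) is a factor.
Synthetic division by (x + 1): bring down 1; 1(-1) - 4 = -5; (-5)(-1) + 1 = 6; 6(-1) + 6 = 0 → quotient x^2 - 5x + 6, remainder 0.
Solve the quadratic x^2 - 5x + 6 = 0: discriminant = (-5)^2 - 4(1)(6) = 25 - 24 = 1.
sqrt(1) = 1, so x = (5 ± 1)/2: x = 3 or x = 2.
Collecting all roots found:

x = -1, x = 0, x = 2, x = 3


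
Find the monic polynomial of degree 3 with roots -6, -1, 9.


A monic polynomial with roots -6, -1, 9 is:
p(x) = (x + 6)(x + 1)(x - 9)
After multiplying by (x + 6): x + 6
After multiplying by (x + 1): x^2 + 7x + 6
After multiplying by (x - 9): x^3 - 2x^2 - 57x - 54

x^3 - 2x^2 - 57x - 54


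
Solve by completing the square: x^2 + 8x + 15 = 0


Start: x^2 + 8x + 15 = 0
Move constant: x^2 + 8x = -15
Half of 8 is 4, squared is 16
Add 16 to both sides: x^2 + 8x + 16 = 1
(x + 4)^2 = 1
x + 4 = ±1
x = -4 + 1 = -3 or x = -4 - 1 = -5

x = -5, x = -3


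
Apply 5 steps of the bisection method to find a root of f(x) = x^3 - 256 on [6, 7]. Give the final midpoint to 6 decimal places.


f(x) = x^3 - 256
f(6) = -40 < 0
f(7) = 87 > 0

Step 1: midpoint = (6.000000 + 7.000000)/2 = 6.500000
  f(6.500000) = 18.625000
  f(mid) > 0, so root is in [6.000000, 6.500000]

Step 2: midpoint = (6.000000 + 6.500000)/2 = 6.250000
  f(6.250000) = -11.859375
  f(mid) < 0, so root is in [6.250000, 6.500000]

Step 3: midpoint = (6.250000 + 6.500000)/2 = 6.375000
  f(6.375000) = 3.083984
  f(mid) > 0, so root is in [6.250000, 6.375000]

Step 4: midpoint = (6.250000 + 6.375000)/2 = 6.312500
  f(6.312500) = -4.461670
  f(mid) < 0, so root is in [6.312500, 6.375000]

Step 5: midpoint = (6.312500 + 6.375000)/2 = 6.343750
  f(6.343750) = -0.707428
  f(mid) < 0, so root is in [6.343750, 6.375000]

midpoint = 6.343750


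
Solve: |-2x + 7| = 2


An absolute value equation |expr| = 2 gives two cases:
Case 1: -2x + 7 = 2
  -2x = -5, so x = 5/2
Case 2: -2x + 7 = -2
  -2x = -9, so x = 9/2

x = 5/2, x = 9/2


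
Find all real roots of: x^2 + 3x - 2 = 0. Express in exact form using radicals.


Using the quadratic formula: x = (-b ± sqrt(b^2 - 4ac)) / (2a)
Here a = 1, b = 3, c = -2
Discriminant = b^2 - 4ac = 3^2 - 4(1)(-2) = 9 + 8 = 17
Since discriminant = 17 > 0, there are two real roots.
x = (-3 ± sqrt(17)) / 2
Numerically: x ≈ 0.5616 or x ≈ -3.5616

x = (-3 + sqrt(17)) / 2 or x = (-3 - sqrt(17)) / 2


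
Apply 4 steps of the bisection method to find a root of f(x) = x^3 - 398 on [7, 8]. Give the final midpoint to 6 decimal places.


f(x) = x^3 - 398
f(7) = -55 < 0
f(8) = 114 > 0

Step 1: midpoint = (7.000000 + 8.000000)/2 = 7.500000
  f(7.500000) = 23.875000
  f(mid) > 0, so root is in [7.000000, 7.500000]

Step 2: midpoint = (7.000000 + 7.500000)/2 = 7.250000
  f(7.250000) = -16.921875
  f(mid) < 0, so root is in [7.250000, 7.500000]

Step 3: midpoint = (7.250000 + 7.500000)/2 = 7.375000
  f(7.375000) = 3.130859
  f(mid) > 0, so root is in [7.250000, 7.375000]

Step 4: midpoint = (7.250000 + 7.375000)/2 = 7.312500
  f(7.312500) = -6.981201
  f(mid) < 0, so root is in [7.312500, 7.375000]

midpoint = 7.312500


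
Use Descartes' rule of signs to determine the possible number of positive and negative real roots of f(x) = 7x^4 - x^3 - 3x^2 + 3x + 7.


Descartes' rule of signs:

For positive roots, count sign changes in f(x) = 7x^4 - x^3 - 3x^2 + 3x + 7:
Signs of coefficients: +, -, -, +, +
Number of sign changes: 2
Possible positive real roots: 2, 0

For negative roots, examine f(-x) = 7x^4 + x^3 - 3x^2 - 3x + 7:
Signs of coefficients: +, +, -, -, +
Number of sign changes: 2
Possible negative real roots: 2, 0

Positive roots: 2 or 0; Negative roots: 2 or 0


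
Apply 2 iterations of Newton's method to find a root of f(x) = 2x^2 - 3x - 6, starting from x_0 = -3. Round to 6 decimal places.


Newton's method: x_(n+1) = x_n - f(x_n)/f'(x_n)
f(x) = 2x^2 - 3x - 6
f'(x) = 4x - 3

Iteration 1:
  f(-3.000000) = 21.000000
  f'(-3.000000) = -15.000000
  x_1 = -3.000000 - (21.000000)/(-15.000000) = -1.600000

Iteration 2:
  f(-1.600000) = 3.920000
  f'(-1.600000) = -9.400000
  x_2 = -1.600000 - (3.920000)/(-9.400000) = -1.182979

x_2 = -1.182979


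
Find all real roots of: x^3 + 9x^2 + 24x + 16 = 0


Let p(x) = x^3 + 9x^2 + 24x + 16. By the rational root theorem (leading coefficient 1), any rational root is an integer divisor of 16: try ±1, ±2, ... in turn.
Test x = 1: value = 50 ≠ 0.
Test x = -1: value = 0 ✓, so (x + 1) is a factor.
Synthetic division by (x + 1): bring down 1; 1(-1) + 9 = 8; 8(-1) + 24 = 16; 16(-1) + 16 = 0 → quotient x^2 + 8x + 16, remainder 0.
Solve the quadratic x^2 + 8x + 16 = 0: discriminant = 8^2 - 4(1)(16) = 64 - 64 = 0.
Discriminant = 0, so a double root: x = -8/2 = -4.

x = -4 (multiplicity 2), x = -1


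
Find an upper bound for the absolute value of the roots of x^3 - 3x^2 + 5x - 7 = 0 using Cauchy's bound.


Cauchy's bound: all roots r satisfy |r| <= 1 + max(|a_i/a_n|) for i = 0,...,n-1
where a_n is the leading coefficient.

Coefficients: [1, -3, 5, -7]
Leading coefficient a_n = 1
Ratios |a_i/a_n|: 3, 5, 7
Maximum ratio: 7
Cauchy's bound: |r| <= 1 + 7 = 8

Upper bound = 8


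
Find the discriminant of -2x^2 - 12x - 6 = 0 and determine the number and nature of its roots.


For ax^2 + bx + c = 0, discriminant D = b^2 - 4ac
Here a = -2, b = -12, c = -6
D = (-12)^2 - 4(-2)(-6) = 144 - 48 = 96

D = 96 > 0 but not a perfect square
The equation has 2 distinct real irrational roots.

Discriminant = 96, 2 distinct real irrational roots


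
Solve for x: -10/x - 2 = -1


Subtract -2 from both sides: -10/x = 1
Multiply both sides by x: -10 = 1 * x
Divide by 1: x = -10

x = -10


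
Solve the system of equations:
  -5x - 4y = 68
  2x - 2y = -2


Using Cramer's rule:
Determinant D = (-5)(-2) - (2)(-4) = 10 + 8 = 18
Dx = (68)(-2) - (-2)(-4) = -136 - 8 = -144
Dy = (-5)(-2) - (2)(68) = 10 - 136 = -126
x = Dx/D = -144/18 = -8
y = Dy/D = -126/18 = -7

x = -8, y = -7


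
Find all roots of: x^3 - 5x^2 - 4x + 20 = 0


Let p(x) = x^3 - 5x^2 - 4x + 20. By the rational root theorem (leading coefficient 1), any rational root is an integer divisor of 20: try ±1, ±2, ... in turn.
Test x = 1: value = 12 ≠ 0.
Test x = -1: value = 18 ≠ 0.
Test x = 2: value = 0 ✓, so (x - 2) is a factor.
Synthetic division by (x - 2): bring down 1; 1(2) - 5 = -3; (-3)(2) - 4 = -10; (-10)(2) + 20 = 0 → quotient x^2 - 3x - 10, remainder 0.
Solve the quadratic x^2 - 3x - 10 = 0: discriminant = (-3)^2 - 4(1)(-10) = 9 + 40 = 49.
sqrt(49) = 7, so x = (3 ± 7)/2: x = 5 or x = -2.
Collecting all roots found:

x = -2, x = 2, x = 5


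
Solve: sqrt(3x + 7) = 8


Square both sides: 3x + 7 = 8^2 = 64
3x = 64 - 7 = 57
x = 19
Check: sqrt(3*19 + 7) = sqrt(64) = 8 ✓

x = 19


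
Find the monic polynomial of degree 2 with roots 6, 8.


A monic polynomial with roots 6, 8 is:
p(x) = (x - 6)(x - 8)
After multiplying by (x - 6): x - 6
After multiplying by (x - 8): x^2 - 14x + 48

x^2 - 14x + 48


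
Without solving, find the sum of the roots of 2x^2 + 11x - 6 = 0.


By Vieta's formulas for ax^2 + bx + c = 0:
  Sum of roots = -b/a
  Product of roots = c/a

Here a = 2, b = 11, c = -6
Sum = -(11)/2 = -11/2
Product = -6/2 = -3

Sum = -11/2


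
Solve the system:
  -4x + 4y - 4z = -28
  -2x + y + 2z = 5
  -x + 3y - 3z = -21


Using Cramer's rule. Expand each determinant along the first row.
D  = (-4)*[1*(-3) - 2*3] - 4*[(-2)*(-3) - 2*(-1)] + (-4)*[(-2)*3 - 1*(-1)]
  = (-4)*(-9) - 4*(8) + (-4)*(-5) = 24
Dx = (-28)*[1*(-3) - 2*3] - 4*[5*(-3) - 2*(-21)] + (-4)*[5*3 - 1*(-21)]
  = (-28)*(-9) - 4*(27) + (-4)*(36) = 0
Dy = (-4)*[5*(-3) - 2*(-21)] - (-28)*[(-2)*(-3) - 2*(-1)] + (-4)*[(-2)*(-21) - 5*(-1)]
  = (-4)*(27) - (-28)*(8) + (-4)*(47) = -72
Dz = (-4)*[1*(-21) - 5*3] - 4*[(-2)*(-21) - 5*(-1)] + (-28)*[(-2)*3 - 1*(-1)]
  = (-4)*(-36) - 4*(47) + (-28)*(-5) = 96
x = Dx/D = 0/24 = 0, y = Dy/D = -72/24 = -3, z = Dz/D = 96/24 = 4
Check eq1: (-4)(0) + (4)(-3) + (-4)(4) = -28 = -28 ✓
Check eq2: (-2)(0) + (1)(-3) + (2)(4) = 5 = 5 ✓
Check eq3: (-1)(0) + (3)(-3) + (-3)(4) = -21 = -21 ✓

x = 0, y = -3, z = 4


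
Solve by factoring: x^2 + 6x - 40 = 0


We need two numbers that multiply to -40 and add to 6.
Those numbers are -4 and 10 (since (-4) * 10 = -40 and (-4) + 10 = 6).
So x^2 + 6x - 40 = (x - 4)(x + 10) = 0
Setting each factor to zero: x = 4 or x = -10

x = -10, x = 4


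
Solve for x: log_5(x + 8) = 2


Convert to exponential form: x + 8 = 5^2 = 25
x = 25 - 8 = 17
Check: log_5(17 + 8) = log_5(25) = log_5(25) = 2 ✓

x = 17


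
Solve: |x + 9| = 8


An absolute value equation |expr| = 8 gives two cases:
Case 1: x + 9 = 8
  x = -1, so x = -1
Case 2: x + 9 = -8
  x = -17, so x = -17

x = -17, x = -1


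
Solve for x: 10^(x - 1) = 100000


Express both sides with the same base.
100000 = 10^5
Since the bases match, equate exponents: x - 1 = 5
So x = 5 - (-1) = 6

x = 6


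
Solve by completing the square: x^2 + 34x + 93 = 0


Start: x^2 + 34x + 93 = 0
Move constant: x^2 + 34x = -93
Half of 34 is 17, squared is 289
Add 289 to both sides: x^2 + 34x + 289 = 196
(x + 17)^2 = 196
x + 17 = ±14
x = -17 + 14 = -3 or x = -17 - 14 = -31

x = -31, x = -3


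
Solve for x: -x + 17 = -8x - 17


Starting with: -x + 17 = -8x - 17
Move all x terms to left: (-1 + 8)x = -17 - 17
Simplify: 7x = -34
Divide both sides by 7: x = -34/7

x = -34/7


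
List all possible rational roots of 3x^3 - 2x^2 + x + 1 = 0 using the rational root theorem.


Rational root theorem: possible roots are ±p/q where:
  p divides the constant term (1): p ∈ {1}
  q divides the leading coefficient (3): q ∈ {1, 3}

All possible rational roots: -1, -1/3, 1/3, 1

-1, -1/3, 1/3, 1


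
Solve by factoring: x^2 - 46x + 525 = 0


We need two numbers that multiply to 525 and add to -46.
Those numbers are -25 and -21 (since (-25) * (-21) = 525 and (-25) + (-21) = -46).
So x^2 - 46x + 525 = (x - 25)(x - 21) = 0
Setting each factor to zero: x = 25 or x = 21

x = 21, x = 25


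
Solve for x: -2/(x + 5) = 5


Multiply both sides by (x + 5): -2 = 5(x + 5)
Distribute: -2 = 5x + 25
5x = -2 - 25 = -27
x = -27/5

x = -27/5


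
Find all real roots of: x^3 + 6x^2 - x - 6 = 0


Let p(x) = x^3 + 6x^2 - x - 6. By the rational root theorem (leading coefficient 1), any rational root is an integer divisor of 6: try ±1, ±2, ... in turn.
Test x = 1: value = 0 ✓, so (x - 1) is a factor.
Synthetic division by (x - 1): bring down 1; 1(1) + 6 = 7; 7(1) - 1 = 6; 6(1) - 6 = 0 → quotient x^2 + 7x + 6, remainder 0.
Solve the quadratic x^2 + 7x + 6 = 0: discriminant = 7^2 - 4(1)(6) = 49 - 24 = 25.
sqrt(25) = 5, so x = (-7 ± 5)/2: x = -1 or x = -6.

x = -6, x = -1, x = 1


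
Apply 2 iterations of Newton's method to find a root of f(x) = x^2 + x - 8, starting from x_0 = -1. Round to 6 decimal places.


Newton's method: x_(n+1) = x_n - f(x_n)/f'(x_n)
f(x) = x^2 + x - 8
f'(x) = 2x + 1

Iteration 1:
  f(-1.000000) = -8.000000
  f'(-1.000000) = -1.000000
  x_1 = -1.000000 - (-8.000000)/(-1.000000) = -9.000000

Iteration 2:
  f(-9.000000) = 64.000000
  f'(-9.000000) = -17.000000
  x_2 = -9.000000 - (64.000000)/(-17.000000) = -5.235294

x_2 = -5.235294


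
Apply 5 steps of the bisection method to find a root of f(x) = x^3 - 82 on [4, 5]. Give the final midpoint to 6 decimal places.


f(x) = x^3 - 82
f(4) = -18 < 0
f(5) = 43 > 0

Step 1: midpoint = (4.000000 + 5.000000)/2 = 4.500000
  f(4.500000) = 9.125000
  f(mid) > 0, so root is in [4.000000, 4.500000]

Step 2: midpoint = (4.000000 + 4.500000)/2 = 4.250000
  f(4.250000) = -5.234375
  f(mid) < 0, so root is in [4.250000, 4.500000]

Step 3: midpoint = (4.250000 + 4.500000)/2 = 4.375000
  f(4.375000) = 1.740234
  f(mid) > 0, so root is in [4.250000, 4.375000]

Step 4: midpoint = (4.250000 + 4.375000)/2 = 4.312500
  f(4.312500) = -1.797607
  f(mid) < 0, so root is in [4.312500, 4.375000]

Step 5: midpoint = (4.312500 + 4.375000)/2 = 4.343750
  f(4.343750) = -0.041412
  f(mid) < 0, so root is in [4.343750, 4.375000]

midpoint = 4.343750


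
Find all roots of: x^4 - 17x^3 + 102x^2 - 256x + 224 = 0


Let p(x) = x^4 - 17x^3 + 102x^2 - 256x + 224. By the rational root theorem (leading coefficient 1), any rational root is an integer divisor of 224: try ±1, ±2, ... in turn.
Test x = 1: value = 54 ≠ 0.
Test x = -1: value = 600 ≠ 0.
Test x = 2: value = 0 ✓, so (x - 2) is a factor.
Synthetic division by (x - 2): bring down 1; 1(2) - 17 = -15; (-15)(2) + 102 = 72; 72(2) - 256 = -112; (-112)(2) + 224 = 0 → quotient x^3 - 15x^2 + 72x - 112, remainder 0.
Continue with the quotient x^3 - 15x^2 + 72x - 112 (candidates must divide 112; re-test x = 2 first in case it repeats).
Test x = 2: value = -20 ≠ 0.
Test x = -2: value = -324 ≠ 0.
Test x = 4: value = 0 ✓, so (x - 4) is a factor.
Synthetic division by (x - 4): bring down 1; 1(4) - 15 = -11; (-11)(4) + 72 = 28; 28(4) - 112 = 0 → quotient x^2 - 11x + 28, remainder 0.
Solve the quadratic x^2 - 11x + 28 = 0: discriminant = (-11)^2 - 4(1)(28) = 121 - 112 = 9.
sqrt(9) = 3, so x = (11 ± 3)/2: x = 7 or x = 4.
Collecting all roots found:

x = 2, x = 4 (multiplicity 2), x = 7


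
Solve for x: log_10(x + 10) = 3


Convert to exponential form: x + 10 = 10^3 = 1000
x = 1000 - 10 = 990
Check: log_10(990 + 10) = log_10(1000) = log_10(1000) = 3 ✓

x = 990


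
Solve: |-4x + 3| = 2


An absolute value equation |expr| = 2 gives two cases:
Case 1: -4x + 3 = 2
  -4x = -1, so x = 1/4
Case 2: -4x + 3 = -2
  -4x = -5, so x = 5/4

x = 1/4, x = 5/4


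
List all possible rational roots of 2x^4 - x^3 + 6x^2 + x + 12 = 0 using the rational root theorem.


Rational root theorem: possible roots are ±p/q where:
  p divides the constant term (12): p ∈ {1, 2, 3, 4, 6, 12}
  q divides the leading coefficient (2): q ∈ {1, 2}

All possible rational roots: -12, -6, -4, -3, -2, -3/2, -1, -1/2, 1/2, 1, 3/2, 2, 3, 4, 6, 12

-12, -6, -4, -3, -2, -3/2, -1, -1/2, 1/2, 1, 3/2, 2, 3, 4, 6, 12


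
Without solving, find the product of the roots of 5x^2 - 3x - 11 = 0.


By Vieta's formulas for ax^2 + bx + c = 0:
  Sum of roots = -b/a
  Product of roots = c/a

Here a = 5, b = -3, c = -11
Sum = -(-3)/5 = 3/5
Product = -11/5 = -11/5

Product = -11/5


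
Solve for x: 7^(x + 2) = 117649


Express both sides with the same base.
117649 = 7^6
Since the bases match, equate exponents: x + 2 = 6
So x = 6 - (2) = 4

x = 4


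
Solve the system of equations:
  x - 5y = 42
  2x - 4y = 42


Using Cramer's rule:
Determinant D = (1)(-4) - (2)(-5) = -4 + 10 = 6
Dx = (42)(-4) - (42)(-5) = -168 + 210 = 42
Dy = (1)(42) - (2)(42) = 42 - 84 = -42
x = Dx/D = 42/6 = 7
y = Dy/D = -42/6 = -7

x = 7, y = -7


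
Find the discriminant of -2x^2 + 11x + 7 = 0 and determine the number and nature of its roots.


For ax^2 + bx + c = 0, discriminant D = b^2 - 4ac
Here a = -2, b = 11, c = 7
D = (11)^2 - 4(-2)(7) = 121 + 56 = 177

D = 177 > 0 but not a perfect square
The equation has 2 distinct real irrational roots.

Discriminant = 177, 2 distinct real irrational roots


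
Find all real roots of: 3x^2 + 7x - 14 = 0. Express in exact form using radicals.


Using the quadratic formula: x = (-b ± sqrt(b^2 - 4ac)) / (2a)
Here a = 3, b = 7, c = -14
Discriminant = b^2 - 4ac = 7^2 - 4(3)(-14) = 49 + 168 = 217
Since discriminant = 217 > 0, there are two real roots.
x = (-7 ± sqrt(217)) / 6
Numerically: x ≈ 1.2885 or x ≈ -3.6218

x = (-7 + sqrt(217)) / 6 or x = (-7 - sqrt(217)) / 6


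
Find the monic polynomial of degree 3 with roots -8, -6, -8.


A monic polynomial with roots -8, -6, -8 is:
p(x) = (x + 8)(x + 6)(x + 8)
After multiplying by (x + 8): x + 8
After multiplying by (x + 6): x^2 + 14x + 48
After multiplying by (x + 8): x^3 + 22x^2 + 160x + 384

x^3 + 22x^2 + 160x + 384


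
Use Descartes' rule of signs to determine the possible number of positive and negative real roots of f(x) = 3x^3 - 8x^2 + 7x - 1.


Descartes' rule of signs:

For positive roots, count sign changes in f(x) = 3x^3 - 8x^2 + 7x - 1:
Signs of coefficients: +, -, +, -
Number of sign changes: 3
Possible positive real roots: 3, 1

For negative roots, examine f(-x) = -3x^3 - 8x^2 - 7x - 1:
Signs of coefficients: -, -, -, -
Number of sign changes: 0
Possible negative real roots: 0

Positive roots: 3 or 1; Negative roots: 0


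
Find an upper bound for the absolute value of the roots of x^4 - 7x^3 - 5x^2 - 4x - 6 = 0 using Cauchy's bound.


Cauchy's bound: all roots r satisfy |r| <= 1 + max(|a_i/a_n|) for i = 0,...,n-1
where a_n is the leading coefficient.

Coefficients: [1, -7, -5, -4, -6]
Leading coefficient a_n = 1
Ratios |a_i/a_n|: 7, 5, 4, 6
Maximum ratio: 7
Cauchy's bound: |r| <= 1 + 7 = 8

Upper bound = 8


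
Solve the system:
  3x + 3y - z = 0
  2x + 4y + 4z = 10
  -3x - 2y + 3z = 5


Using Cramer's rule. Expand each determinant along the first row.
D  = 3*[4*3 - 4*(-2)] - 3*[2*3 - 4*(-3)] + (-1)*[2*(-2) - 4*(-3)]
  = 3*(20) - 3*(18) + (-1)*(8) = -2
Dx = 0*[4*3 - 4*(-2)] - 3*[10*3 - 4*5] + (-1)*[10*(-2) - 4*5]
  = 0*(20) - 3*(10) + (-1)*(-40) = 10
Dy = 3*[10*3 - 4*5] - 0*[2*3 - 4*(-3)] + (-1)*[2*5 - 10*(-3)]
  = 3*(10) - 0*(18) + (-1)*(40) = -10
Dz = 3*[4*5 - 10*(-2)] - 3*[2*5 - 10*(-3)] + 0*[2*(-2) - 4*(-3)]
  = 3*(40) - 3*(40) + 0*(8) = 0
x = Dx/D = 10/-2 = -5, y = Dy/D = -10/-2 = 5, z = Dz/D = 0/-2 = 0
Check eq1: (3)(-5) + (3)(5) + (-1)(0) = 0 = 0 ✓
Check eq2: (2)(-5) + (4)(5) + (4)(0) = 10 = 10 ✓
Check eq3: (-3)(-5) + (-2)(5) + (3)(0) = 5 = 5 ✓

x = -5, y = 5, z = 0


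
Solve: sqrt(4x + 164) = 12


Square both sides: 4x + 164 = 12^2 = 144
4x = 144 - 164 = -20
x = -5
Check: sqrt(4*(-5) + 164) = sqrt(144) = 12 ✓

x = -5


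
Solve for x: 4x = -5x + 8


Starting with: 4x = -5x + 8
Move all x terms to left: (4 + 5)x = 8 - 0
Simplify: 9x = 8
Divide both sides by 9: x = 8/9

x = 8/9


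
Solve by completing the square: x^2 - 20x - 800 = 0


Start: x^2 - 20x - 800 = 0
Move constant: x^2 - 20x = 800
Half of -20 is -10, squared is 100
Add 100 to both sides: x^2 - 20x + 100 = 900
(x - 10)^2 = 900
x - 10 = ±30
x = 10 + 30 = 40 or x = 10 - 30 = -20

x = -20, x = 40


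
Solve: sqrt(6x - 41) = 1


Square both sides: 6x - 41 = 1^2 = 1
6x = 1 + 41 = 42
x = 7
Check: sqrt(6*7 - 41) = sqrt(1) = 1 ✓

x = 7


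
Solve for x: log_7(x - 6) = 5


Convert to exponential form: x - 6 = 7^5 = 16807
x = 16807 + 6 = 16813
Check: log_7(16813 - 6) = log_7(16807) = log_7(16807) = 5 ✓

x = 16813


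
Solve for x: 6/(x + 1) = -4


Multiply both sides by (x + 1): 6 = -4(x + 1)
Distribute: 6 = -4x - 4
-4x = 6 + 4 = 10
x = -5/2

x = -5/2


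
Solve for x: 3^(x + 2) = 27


Express both sides with the same base.
27 = 3^3
Since the bases match, equate exponents: x + 2 = 3
So x = 3 - (2) = 1

x = 1


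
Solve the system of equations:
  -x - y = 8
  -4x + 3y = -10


Using Cramer's rule:
Determinant D = (-1)(3) - (-4)(-1) = -3 - 4 = -7
Dx = (8)(3) - (-10)(-1) = 24 - 10 = 14
Dy = (-1)(-10) - (-4)(8) = 10 + 32 = 42
x = Dx/D = 14/-7 = -2
y = Dy/D = 42/-7 = -6

x = -2, y = -6


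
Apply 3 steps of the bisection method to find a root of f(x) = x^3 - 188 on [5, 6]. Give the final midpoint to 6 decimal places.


f(x) = x^3 - 188
f(5) = -63 < 0
f(6) = 28 > 0

Step 1: midpoint = (5.000000 + 6.000000)/2 = 5.500000
  f(5.500000) = -21.625000
  f(mid) < 0, so root is in [5.500000, 6.000000]

Step 2: midpoint = (5.500000 + 6.000000)/2 = 5.750000
  f(5.750000) = 2.109375
  f(mid) > 0, so root is in [5.500000, 5.750000]

Step 3: midpoint = (5.500000 + 5.750000)/2 = 5.625000
  f(5.625000) = -10.021484
  f(mid) < 0, so root is in [5.625000, 5.750000]

midpoint = 5.625000


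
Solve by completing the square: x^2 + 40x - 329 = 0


Start: x^2 + 40x - 329 = 0
Move constant: x^2 + 40x = 329
Half of 40 is 20, squared is 400
Add 400 to both sides: x^2 + 40x + 400 = 729
(x + 20)^2 = 729
x + 20 = ±27
x = -20 + 27 = 7 or x = -20 - 27 = -47

x = -47, x = 7


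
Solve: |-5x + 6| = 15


An absolute value equation |expr| = 15 gives two cases:
Case 1: -5x + 6 = 15
  -5x = 9, so x = -9/5
Case 2: -5x + 6 = -15
  -5x = -21, so x = 21/5

x = -9/5, x = 21/5


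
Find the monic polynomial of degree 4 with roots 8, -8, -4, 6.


A monic polynomial with roots 8, -8, -4, 6 is:
p(x) = (x - 8)(x + 8)(x + 4)(x - 6)
After multiplying by (x - 8): x - 8
After multiplying by (x + 8): x^2 - 64
After multiplying by (x + 4): x^3 + 4x^2 - 64x - 256
After multiplying by (x - 6): x^4 - 2x^3 - 88x^2 + 128x + 1536

x^4 - 2x^3 - 88x^2 + 128x + 1536


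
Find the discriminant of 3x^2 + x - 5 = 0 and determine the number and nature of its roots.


For ax^2 + bx + c = 0, discriminant D = b^2 - 4ac
Here a = 3, b = 1, c = -5
D = (1)^2 - 4(3)(-5) = 1 + 60 = 61

D = 61 > 0 but not a perfect square
The equation has 2 distinct real irrational roots.

Discriminant = 61, 2 distinct real irrational roots


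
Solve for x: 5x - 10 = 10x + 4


Starting with: 5x - 10 = 10x + 4
Move all x terms to left: (5 - 10)x = 4 + 10
Simplify: -5x = 14
Divide both sides by -5: x = -14/5

x = -14/5


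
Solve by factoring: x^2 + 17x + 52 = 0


We need two numbers that multiply to 52 and add to 17.
Those numbers are 13 and 4 (since 13 * 4 = 52 and 13 + 4 = 17).
So x^2 + 17x + 52 = (x + 13)(x + 4) = 0
Setting each factor to zero: x = -13 or x = -4

x = -13, x = -4


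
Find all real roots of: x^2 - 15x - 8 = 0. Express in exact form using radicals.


Using the quadratic formula: x = (-b ± sqrt(b^2 - 4ac)) / (2a)
Here a = 1, b = -15, c = -8
Discriminant = b^2 - 4ac = (-15)^2 - 4(1)(-8) = 225 + 32 = 257
Since discriminant = 257 > 0, there are two real roots.
x = (15 ± sqrt(257)) / 2
Numerically: x ≈ 15.5156 or x ≈ -0.5156

x = (15 + sqrt(257)) / 2 or x = (15 - sqrt(257)) / 2


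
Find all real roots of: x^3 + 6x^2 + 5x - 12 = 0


Let p(x) = x^3 + 6x^2 + 5x - 12. By the rational root theorem (leading coefficient 1), any rational root is an integer divisor of 12: try ±1, ±2, ... in turn.
Test x = 1: value = 0 ✓, so (x - 1) is a factor.
Synthetic division by (x - 1): bring down 1; 1(1) + 6 = 7; 7(1) + 5 = 12; 12(1) - 12 = 0 → quotient x^2 + 7x + 12, remainder 0.
Solve the quadratic x^2 + 7x + 12 = 0: discriminant = 7^2 - 4(1)(12) = 49 - 48 = 1.
sqrt(1) = 1, so x = (-7 ± 1)/2: x = -3 or x = -4.

x = -4, x = -3, x = 1


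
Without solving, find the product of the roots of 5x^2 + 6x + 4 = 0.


By Vieta's formulas for ax^2 + bx + c = 0:
  Sum of roots = -b/a
  Product of roots = c/a

Here a = 5, b = 6, c = 4
Sum = -(6)/5 = -6/5
Product = 4/5 = 4/5

Product = 4/5


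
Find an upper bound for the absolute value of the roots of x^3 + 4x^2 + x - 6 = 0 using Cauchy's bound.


Cauchy's bound: all roots r satisfy |r| <= 1 + max(|a_i/a_n|) for i = 0,...,n-1
where a_n is the leading coefficient.

Coefficients: [1, 4, 1, -6]
Leading coefficient a_n = 1
Ratios |a_i/a_n|: 4, 1, 6
Maximum ratio: 6
Cauchy's bound: |r| <= 1 + 6 = 7

Upper bound = 7


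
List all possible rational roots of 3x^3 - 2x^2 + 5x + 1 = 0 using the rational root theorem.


Rational root theorem: possible roots are ±p/q where:
  p divides the constant term (1): p ∈ {1}
  q divides the leading coefficient (3): q ∈ {1, 3}

All possible rational roots: -1, -1/3, 1/3, 1

-1, -1/3, 1/3, 1


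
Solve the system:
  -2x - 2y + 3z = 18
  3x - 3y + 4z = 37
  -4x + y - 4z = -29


Using Cramer's rule. Expand each determinant along the first row.
D  = (-2)*[(-3)*(-4) - 4*1] - (-2)*[3*(-4) - 4*(-4)] + 3*[3*1 - (-3)*(-4)]
  = (-2)*(8) - (-2)*(4) + 3*(-9) = -35
Dx = 18*[(-3)*(-4) - 4*1] - (-2)*[37*(-4) - 4*(-29)] + 3*[37*1 - (-3)*(-29)]
  = 18*(8) - (-2)*(-32) + 3*(-50) = -70
Dy = (-2)*[37*(-4) - 4*(-29)] - 18*[3*(-4) - 4*(-4)] + 3*[3*(-29) - 37*(-4)]
  = (-2)*(-32) - 18*(4) + 3*(61) = 175
Dz = (-2)*[(-3)*(-29) - 37*1] - (-2)*[3*(-29) - 37*(-4)] + 18*[3*1 - (-3)*(-4)]
  = (-2)*(50) - (-2)*(61) + 18*(-9) = -140
x = Dx/D = -70/-35 = 2, y = Dy/D = 175/-35 = -5, z = Dz/D = -140/-35 = 4
Check eq1: (-2)(2) + (-2)(-5) + (3)(4) = 18 = 18 ✓
Check eq2: (3)(2) + (-3)(-5) + (4)(4) = 37 = 37 ✓
Check eq3: (-4)(2) + (1)(-5) + (-4)(4) = -29 = -29 ✓

x = 2, y = -5, z = 4


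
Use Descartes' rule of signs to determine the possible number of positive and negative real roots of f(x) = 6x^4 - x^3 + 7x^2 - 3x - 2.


Descartes' rule of signs:

For positive roots, count sign changes in f(x) = 6x^4 - x^3 + 7x^2 - 3x - 2:
Signs of coefficients: +, -, +, -, -
Number of sign changes: 3
Possible positive real roots: 3, 1

For negative roots, examine f(-x) = 6x^4 + x^3 + 7x^2 + 3x - 2:
Signs of coefficients: +, +, +, +, -
Number of sign changes: 1
Possible negative real roots: 1

Positive roots: 3 or 1; Negative roots: 1


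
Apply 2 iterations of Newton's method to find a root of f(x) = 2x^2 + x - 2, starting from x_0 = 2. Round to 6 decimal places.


Newton's method: x_(n+1) = x_n - f(x_n)/f'(x_n)
f(x) = 2x^2 + x - 2
f'(x) = 4x + 1

Iteration 1:
  f(2.000000) = 8.000000
  f'(2.000000) = 9.000000
  x_1 = 2.000000 - (8.000000)/(9.000000) = 1.111111

Iteration 2:
  f(1.111111) = 1.580247
  f'(1.111111) = 5.444444
  x_2 = 1.111111 - (1.580247)/(5.444444) = 0.820862

x_2 = 0.820862


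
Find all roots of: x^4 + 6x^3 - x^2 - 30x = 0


The constant term is 0, so x = 0 is a root. Factor out x:
  x^3 + 6x^2 - x - 30 = 0
Let p(x) = x^3 + 6x^2 - x - 30. By the rational root theorem (leading coefficient 1), any rational root is an integer divisor of 30: try ±1, ±2, ... in turn.
Test x = 1: value = -24 ≠ 0.
Test x = -1: value = -24 ≠ 0.
Test x = 2: value = 0 ✓, so (x - 2) is a factor.
Synthetic division by (x - 2): bring down 1; 1(2) + 6 = 8; 8(2) - 1 = 15; 15(2) - 30 = 0 → quotient x^2 + 8x + 15, remainder 0.
Solve the quadratic x^2 + 8x + 15 = 0: discriminant = 8^2 - 4(1)(15) = 64 - 60 = 4.
sqrt(4) = 2, so x = (-8 ± 2)/2: x = -3 or x = -5.
Collecting all roots found:

x = -5, x = -3, x = 0, x = 2


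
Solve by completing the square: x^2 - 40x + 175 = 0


Start: x^2 - 40x + 175 = 0
Move constant: x^2 - 40x = -175
Half of -40 is -20, squared is 400
Add 400 to both sides: x^2 - 40x + 400 = 225
(x - 20)^2 = 225
x - 20 = ±15
x = 20 + 15 = 35 or x = 20 - 15 = 5

x = 5, x = 35


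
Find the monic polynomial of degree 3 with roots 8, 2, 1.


A monic polynomial with roots 8, 2, 1 is:
p(x) = (x - 8)(x - 2)(x - 1)
After multiplying by (x - 8): x - 8
After multiplying by (x - 2): x^2 - 10x + 16
After multiplying by (x - 1): x^3 - 11x^2 + 26x - 16

x^3 - 11x^2 + 26x - 16


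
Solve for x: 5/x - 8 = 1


Subtract -8 from both sides: 5/x = 9
Multiply both sides by x: 5 = 9 * x
Divide by 9: x = 5/9

x = 5/9


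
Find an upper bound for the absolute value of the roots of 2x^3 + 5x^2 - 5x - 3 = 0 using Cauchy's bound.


Cauchy's bound: all roots r satisfy |r| <= 1 + max(|a_i/a_n|) for i = 0,...,n-1
where a_n is the leading coefficient.

Coefficients: [2, 5, -5, -3]
Leading coefficient a_n = 2
Ratios |a_i/a_n|: 5/2, 5/2, 3/2
Maximum ratio: 5/2
Cauchy's bound: |r| <= 1 + 5/2 = 7/2

Upper bound = 7/2


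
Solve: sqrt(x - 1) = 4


Square both sides: x - 1 = 4^2 = 16
x = 16 + 1 = 17
x = 17
Check: sqrt(1*17 - 1) = sqrt(16) = 4 ✓

x = 17


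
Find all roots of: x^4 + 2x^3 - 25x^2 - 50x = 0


The constant term is 0, so x = 0 is a root. Factor out x:
  x^3 + 2x^2 - 25x - 50 = 0
Let p(x) = x^3 + 2x^2 - 25x - 50. By the rational root theorem (leading coefficient 1), any rational root is an integer divisor of 50: try ±1, ±2, ... in turn.
Test x = 1: value = -72 ≠ 0.
Test x = -1: value = -24 ≠ 0.
Test x = 2: value = -84 ≠ 0.
Test x = -2: value = 0 ✓, so (x + 2) is a factor.
Synthetic division by (x + 2): bring down 1; 1(-2) + 2 = 0; 0(-2) - 25 = -25; (-25)(-2) - 50 = 0 → quotient x^2 - 25, remainder 0.
Solve the quadratic x^2 - 25 = 0: discriminant = 0^2 - 4(1)(-25) = 0 + 100 = 100.
sqrt(100) = 10, so x = (0 ± 10)/2: x = 5 or x = -5.
Collecting all roots found:

x = -5, x = -2, x = 0, x = 5


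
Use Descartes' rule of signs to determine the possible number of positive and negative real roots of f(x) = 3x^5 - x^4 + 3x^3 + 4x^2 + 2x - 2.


Descartes' rule of signs:

For positive roots, count sign changes in f(x) = 3x^5 - x^4 + 3x^3 + 4x^2 + 2x - 2:
Signs of coefficients: +, -, +, +, +, -
Number of sign changes: 3
Possible positive real roots: 3, 1

For negative roots, examine f(-x) = -3x^5 - x^4 - 3x^3 + 4x^2 - 2x - 2:
Signs of coefficients: -, -, -, +, -, -
Number of sign changes: 2
Possible negative real roots: 2, 0

Positive roots: 3 or 1; Negative roots: 2 or 0


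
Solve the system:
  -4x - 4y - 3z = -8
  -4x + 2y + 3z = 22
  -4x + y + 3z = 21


Using Cramer's rule. Expand each determinant along the first row.
D  = (-4)*[2*3 - 3*1] - (-4)*[(-4)*3 - 3*(-4)] + (-3)*[(-4)*1 - 2*(-4)]
  = (-4)*(3) - (-4)*(0) + (-3)*(4) = -24
Dx = (-8)*[2*3 - 3*1] - (-4)*[22*3 - 3*21] + (-3)*[22*1 - 2*21]
  = (-8)*(3) - (-4)*(3) + (-3)*(-20) = 48
Dy = (-4)*[22*3 - 3*21] - (-8)*[(-4)*3 - 3*(-4)] + (-3)*[(-4)*21 - 22*(-4)]
  = (-4)*(3) - (-8)*(0) + (-3)*(4) = -24
Dz = (-4)*[2*21 - 22*1] - (-4)*[(-4)*21 - 22*(-4)] + (-8)*[(-4)*1 - 2*(-4)]
  = (-4)*(20) - (-4)*(4) + (-8)*(4) = -96
x = Dx/D = 48/-24 = -2, y = Dy/D = -24/-24 = 1, z = Dz/D = -96/-24 = 4
Check eq1: (-4)(-2) + (-4)(1) + (-3)(4) = -8 = -8 ✓
Check eq2: (-4)(-2) + (2)(1) + (3)(4) = 22 = 22 ✓
Check eq3: (-4)(-2) + (1)(1) + (3)(4) = 21 = 21 ✓

x = -2, y = 1, z = 4


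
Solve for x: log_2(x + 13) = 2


Convert to exponential form: x + 13 = 2^2 = 4
x = 4 - 13 = -9
Check: log_2(-9 + 13) = log_2(4) = log_2(4) = 2 ✓

x = -9


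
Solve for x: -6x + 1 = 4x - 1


Starting with: -6x + 1 = 4x - 1
Move all x terms to left: (-6 - 4)x = -1 - 1
Simplify: -10x = -2
Divide both sides by -10: x = 1/5

x = 1/5


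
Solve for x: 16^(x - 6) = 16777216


Express both sides with the same base.
16777216 = 16^6
Since the bases match, equate exponents: x - 6 = 6
So x = 6 - (-6) = 12

x = 12


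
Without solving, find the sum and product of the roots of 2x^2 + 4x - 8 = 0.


By Vieta's formulas for ax^2 + bx + c = 0:
  Sum of roots = -b/a
  Product of roots = c/a

Here a = 2, b = 4, c = -8
Sum = -(4)/2 = -2
Product = -8/2 = -4

Sum = -2, Product = -4


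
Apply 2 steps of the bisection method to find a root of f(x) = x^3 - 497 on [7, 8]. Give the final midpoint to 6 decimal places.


f(x) = x^3 - 497
f(7) = -154 < 0
f(8) = 15 > 0

Step 1: midpoint = (7.000000 + 8.000000)/2 = 7.500000
  f(7.500000) = -75.125000
  f(mid) < 0, so root is in [7.500000, 8.000000]

Step 2: midpoint = (7.500000 + 8.000000)/2 = 7.750000
  f(7.750000) = -31.515625
  f(mid) < 0, so root is in [7.750000, 8.000000]

midpoint = 7.750000
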